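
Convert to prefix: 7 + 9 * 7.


'*' binds tighter: tree is (+ 7 (* 9 7))
Prefix: + 7 * 9 7


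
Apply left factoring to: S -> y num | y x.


Common prefix: 'y'
Factored: S -> y S', S' -> num | x


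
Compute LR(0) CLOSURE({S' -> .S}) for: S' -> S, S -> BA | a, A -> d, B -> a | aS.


Start: S' -> .S
For each item with dot before a nonterminal B, add B -> .γ for every B-production
Closure: [S' -> .S, S -> .BA, S -> .a, B -> .a, B -> .aS]


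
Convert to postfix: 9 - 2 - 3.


Left to right (same or higher precedence on left)
Postfix: 9 2 - 3 -


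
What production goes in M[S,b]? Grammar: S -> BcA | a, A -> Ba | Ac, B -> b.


For [S, b]: 'b' ∈ FIRST(BcA)
Entry: S -> BcA


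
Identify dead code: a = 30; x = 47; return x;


a is assigned but never read
Dead: 'a = 30'


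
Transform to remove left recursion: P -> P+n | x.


Left-recursive alternatives: P+n; non-recursive: x
Introduce P': P -> xP', P' -> +nP' | ε


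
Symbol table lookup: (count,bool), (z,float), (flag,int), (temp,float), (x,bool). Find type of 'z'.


Lookup 'z' → type float


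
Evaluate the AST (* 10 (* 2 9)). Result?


Evaluate inner: (* 2 9) = 18
Evaluate root: (* 10 18) = 180
Result: 180


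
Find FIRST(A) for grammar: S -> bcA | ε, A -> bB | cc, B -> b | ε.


Per alternative of A: FIRST(bB) = {b}; FIRST(cc) = {c}
FIRST(A) = {b, c}


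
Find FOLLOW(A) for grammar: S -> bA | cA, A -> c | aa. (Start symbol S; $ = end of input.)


$ ∈ FOLLOW(S). For each A -> αBβ: add FIRST(β)\{ε} to FOLLOW(B); if β nullable, add FOLLOW(A).
FOLLOW(A) = {$}


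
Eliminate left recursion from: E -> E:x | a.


Left-recursive alternatives: E:x; non-recursive: a
Introduce E': E -> aE', E' -> :xE' | ε


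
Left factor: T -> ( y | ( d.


Common prefix: '('
Factored: T -> ( T', T' -> y | d


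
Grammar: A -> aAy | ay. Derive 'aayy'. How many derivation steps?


Derivation: A => aAy => aayy
Steps: 2


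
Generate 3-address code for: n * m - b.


Break into single-operator statements:
t1 = n * m
t2 = t1 - b


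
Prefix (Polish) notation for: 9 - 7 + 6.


left-to-right (same/higher precedence on left): tree is (+ (- 9 7) 6)
Prefix: + - 9 7 6


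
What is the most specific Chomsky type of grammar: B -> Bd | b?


Left-linear: every RHS is a terminal or one nonterminal followed by a terminal
Classification: Type 3 (Regular)


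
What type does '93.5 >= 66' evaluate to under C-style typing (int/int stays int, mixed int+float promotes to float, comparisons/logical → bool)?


Operand types: float >= int
Rule: comparison yields bool
Result type: bool


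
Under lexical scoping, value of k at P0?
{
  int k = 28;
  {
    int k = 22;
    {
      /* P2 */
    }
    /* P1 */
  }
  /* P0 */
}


k declared in the same block as P0
k = 28


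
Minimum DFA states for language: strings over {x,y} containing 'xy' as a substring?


KMP-style automaton: 2 progress states + 1 absorbing accept = 3
Minimal DFA: 3 states


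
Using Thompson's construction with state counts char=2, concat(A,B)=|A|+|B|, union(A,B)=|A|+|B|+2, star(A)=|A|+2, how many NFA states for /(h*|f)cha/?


Syntax tree has 5 char leaf(s), 1 union(s), 1 star(s)
chars contribute 5×2 = 10; each union adds +2; each star adds +2
Total: 10 + 2 + 2 = 14 states


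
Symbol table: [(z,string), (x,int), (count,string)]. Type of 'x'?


Lookup 'x' → type int


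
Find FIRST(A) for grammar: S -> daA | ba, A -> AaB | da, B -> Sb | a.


Per alternative of A: FIRST(AaB) = {d}; FIRST(da) = {d}
FIRST(A) = {d}


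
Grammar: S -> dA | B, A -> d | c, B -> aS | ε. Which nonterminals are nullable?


A nonterminal is nullable iff some alternative derives ε (directly, or every symbol in it is nullable)
Nullable: {B, S}


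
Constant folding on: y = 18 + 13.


18 + 13 = 31 at compile time
Optimized: y = 31


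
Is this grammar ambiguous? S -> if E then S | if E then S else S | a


dangling else: 'if E then if E then a else a' parses two ways
Ambiguous


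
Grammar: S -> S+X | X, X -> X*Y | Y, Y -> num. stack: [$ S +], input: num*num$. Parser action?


no handle ('S+' is not any RHS); shift 'num'
Action: shift


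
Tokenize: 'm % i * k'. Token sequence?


Scan left to right, longest-match per lexeme
Tokens: ID(m), OP(%), ID(i), OP(*), ID(k)


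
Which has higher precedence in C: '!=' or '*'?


'*' is multiplicative (level 10); '!=' is equality (level 6)
Higher level binds tighter
'*' has higher precedence than '!='


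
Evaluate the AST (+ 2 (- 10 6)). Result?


Evaluate inner: (- 10 6) = 4
Evaluate root: (+ 2 4) = 6
Result: 6


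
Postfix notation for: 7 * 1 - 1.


Left to right (same or higher precedence on left)
Postfix: 7 1 * 1 -


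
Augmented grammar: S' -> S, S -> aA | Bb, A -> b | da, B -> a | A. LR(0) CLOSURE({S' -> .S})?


Start: S' -> .S
For each item with dot before a nonterminal B, add B -> .γ for every B-production
Closure: [S' -> .S, S -> .aA, S -> .Bb, B -> .a, B -> .A, A -> .b, A -> .da]


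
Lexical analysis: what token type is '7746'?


Pattern: digits only
Type: INTEGER_LITERAL


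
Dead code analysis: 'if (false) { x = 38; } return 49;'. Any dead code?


condition is constant false, so the whole block is unreachable
Dead: 'if (false) { x = 38; }'


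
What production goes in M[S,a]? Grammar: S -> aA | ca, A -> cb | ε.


For [S, a]: 'a' ∈ FIRST(aA)
Entry: S -> aA


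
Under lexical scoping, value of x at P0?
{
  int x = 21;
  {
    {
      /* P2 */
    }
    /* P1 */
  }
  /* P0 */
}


x declared in the same block as P0
x = 21


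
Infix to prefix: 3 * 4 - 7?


left-to-right (same/higher precedence on left): tree is (- (* 3 4) 7)
Prefix: - * 3 4 7


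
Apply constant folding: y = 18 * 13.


18 * 13 = 234 at compile time
Optimized: y = 234


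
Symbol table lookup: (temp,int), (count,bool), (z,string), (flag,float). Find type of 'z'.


Lookup 'z' → type string


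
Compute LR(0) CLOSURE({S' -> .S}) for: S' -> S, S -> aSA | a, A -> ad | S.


Start: S' -> .S
For each item with dot before a nonterminal B, add B -> .γ for every B-production
Closure: [S' -> .S, S -> .aSA, S -> .a]


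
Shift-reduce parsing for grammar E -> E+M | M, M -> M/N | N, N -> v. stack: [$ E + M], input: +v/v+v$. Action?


handle 'E+M' on top; lookahead ∈ FOLLOW(E) = {+, $}
Action: reduce (E -> E+M)


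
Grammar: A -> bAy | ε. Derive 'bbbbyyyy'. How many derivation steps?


Derivation: A => bAy => bbAyy => bbbAyyy => bbbbAyyyy => bbbbyyyy
Steps: 5


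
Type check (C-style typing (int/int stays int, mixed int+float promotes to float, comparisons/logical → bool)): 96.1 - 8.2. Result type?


Operand types: float - float
Rule: mixed int/float promotes to float; int/int stays int
Result type: float


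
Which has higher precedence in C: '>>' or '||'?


'>>' is shift (level 8); '||' is logical OR (level 1)
Higher level binds tighter
'>>' has higher precedence than '||'


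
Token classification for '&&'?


Pattern: operator symbol
Type: OPERATOR


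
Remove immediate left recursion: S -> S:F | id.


Left-recursive alternatives: S:F; non-recursive: id
Introduce S': S -> idS', S' -> :FS' | ε


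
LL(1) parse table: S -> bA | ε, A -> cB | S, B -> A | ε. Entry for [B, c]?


For [B, c]: 'c' ∈ FIRST(A)
Entry: B -> A


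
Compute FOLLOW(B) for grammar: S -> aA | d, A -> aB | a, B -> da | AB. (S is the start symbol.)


$ ∈ FOLLOW(S). For each A -> αBβ: add FIRST(β)\{ε} to FOLLOW(B); if β nullable, add FOLLOW(A).
FOLLOW(B) = {$, a, d}


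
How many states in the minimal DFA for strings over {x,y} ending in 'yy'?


Track the longest suffix of input matching a prefix of 'yy': 3 classes (prefixes of length 0..2)
Minimal DFA: 3 states


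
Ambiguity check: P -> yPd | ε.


balanced y^n…d^n: each string has a unique parse
Unambiguous


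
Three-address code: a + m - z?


Break into single-operator statements:
t1 = a + m
t2 = t1 - z


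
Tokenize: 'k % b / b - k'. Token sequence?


Scan left to right, longest-match per lexeme
Tokens: ID(k), OP(%), ID(b), OP(/), ID(b), OP(-), ID(k)


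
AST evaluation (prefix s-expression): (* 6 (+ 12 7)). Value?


Evaluate inner: (+ 12 7) = 19
Evaluate root: (* 6 19) = 114
Result: 114


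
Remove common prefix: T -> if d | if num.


Common prefix: 'if'
Factored: T -> if T', T' -> d | num


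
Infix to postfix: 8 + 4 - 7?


Left to right (same or higher precedence on left)
Postfix: 8 4 + 7 -


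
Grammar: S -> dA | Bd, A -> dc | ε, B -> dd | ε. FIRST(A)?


Per alternative of A: FIRST(dc) = {d}; FIRST(ε) = {ε}
FIRST(A) = {d, ε}


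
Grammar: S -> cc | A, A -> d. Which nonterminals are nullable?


A nonterminal is nullable iff some alternative derives ε (directly, or every symbol in it is nullable)
Nullable: {}


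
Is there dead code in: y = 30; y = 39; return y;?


first assignment to y is overwritten before any read
Dead: 'y = 30'


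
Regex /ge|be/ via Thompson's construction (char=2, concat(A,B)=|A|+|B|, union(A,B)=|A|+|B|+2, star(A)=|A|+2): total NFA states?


Syntax tree has 4 char leaf(s), 1 union(s), 0 star(s)
chars contribute 4×2 = 8; each union adds +2; each star adds +2
Total: 8 + 2 + 0 = 10 states


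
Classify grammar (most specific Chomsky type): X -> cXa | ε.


Single nonterminal LHS, but c^n a^n is not regular
Classification: Type 2 (Context-Free)


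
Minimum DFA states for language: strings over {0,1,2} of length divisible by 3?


Track length mod 3: states 0..2, accept at 0
Minimal DFA: 3 states


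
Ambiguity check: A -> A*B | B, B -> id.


precedence layered via separate nonterminal B: deterministic
Unambiguous


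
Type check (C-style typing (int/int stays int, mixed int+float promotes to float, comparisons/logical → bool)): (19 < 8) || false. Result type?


Operand types: bool || bool
Rule: logical operators take bool operands and yield bool
Result type: bool


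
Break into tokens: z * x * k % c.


Scan left to right, longest-match per lexeme
Tokens: ID(z), OP(*), ID(x), OP(*), ID(k), OP(%), ID(c)


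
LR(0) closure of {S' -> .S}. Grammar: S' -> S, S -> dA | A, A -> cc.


Start: S' -> .S
For each item with dot before a nonterminal B, add B -> .γ for every B-production
Closure: [S' -> .S, S -> .dA, S -> .A, A -> .cc]


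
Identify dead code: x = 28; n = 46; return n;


x is assigned but never read
Dead: 'x = 28'


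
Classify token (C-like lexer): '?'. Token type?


Pattern: operator symbol
Type: OPERATOR


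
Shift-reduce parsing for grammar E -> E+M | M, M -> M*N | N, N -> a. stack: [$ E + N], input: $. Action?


'N' (not preceded by M*) is the handle for M -> N
Action: reduce (M -> N)


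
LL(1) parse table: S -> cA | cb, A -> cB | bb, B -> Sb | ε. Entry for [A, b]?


For [A, b]: 'b' ∈ FIRST(bb)
Entry: A -> bb


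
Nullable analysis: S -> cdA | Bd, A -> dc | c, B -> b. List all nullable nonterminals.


A nonterminal is nullable iff some alternative derives ε (directly, or every symbol in it is nullable)
Nullable: {}


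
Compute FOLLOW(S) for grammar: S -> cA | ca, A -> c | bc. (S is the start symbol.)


$ ∈ FOLLOW(S). For each A -> αBβ: add FIRST(β)\{ε} to FOLLOW(B); if β nullable, add FOLLOW(A).
FOLLOW(S) = {$}


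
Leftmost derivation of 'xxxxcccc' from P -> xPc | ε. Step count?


Derivation: P => xPc => xxPcc => xxxPccc => xxxxPcccc => xxxxcccc
Steps: 5


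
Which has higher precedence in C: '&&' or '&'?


'&' is bitwise AND (level 5); '&&' is logical AND (level 2)
Higher level binds tighter
'&' has higher precedence than '&&'


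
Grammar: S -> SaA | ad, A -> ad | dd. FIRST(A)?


Per alternative of A: FIRST(ad) = {a}; FIRST(dd) = {d}
FIRST(A) = {a, d}


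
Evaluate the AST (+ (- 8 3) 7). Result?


Evaluate inner: (- 8 3) = 5
Evaluate root: (+ 5 7) = 12
Result: 12


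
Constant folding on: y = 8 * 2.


8 * 2 = 16 at compile time
Optimized: y = 16


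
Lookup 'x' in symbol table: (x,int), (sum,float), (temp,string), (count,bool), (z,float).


Lookup 'x' → type int


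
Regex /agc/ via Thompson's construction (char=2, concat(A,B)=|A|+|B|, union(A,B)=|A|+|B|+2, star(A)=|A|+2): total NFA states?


Syntax tree has 3 char leaf(s), 0 union(s), 0 star(s)
chars contribute 3×2 = 6; each union adds +2; each star adds +2
Total: 6 + 0 + 0 = 6 states


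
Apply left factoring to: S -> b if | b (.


Common prefix: 'b'
Factored: S -> b S', S' -> if | (


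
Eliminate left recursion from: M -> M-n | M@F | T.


Left-recursive alternatives: M-n, M@F; non-recursive: T
Introduce M': M -> TM', M' -> -nM' | @FM' | ε


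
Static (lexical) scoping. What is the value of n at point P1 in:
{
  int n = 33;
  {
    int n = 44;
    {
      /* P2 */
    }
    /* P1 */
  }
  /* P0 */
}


n declared in the same block as P1
n = 44


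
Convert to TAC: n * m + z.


Break into single-operator statements:
t1 = n * m
t2 = t1 + z


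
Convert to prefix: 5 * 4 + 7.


left-to-right (same/higher precedence on left): tree is (+ (* 5 4) 7)
Prefix: + * 5 4 7


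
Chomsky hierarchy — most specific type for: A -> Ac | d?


Left-linear: every RHS is a terminal or one nonterminal followed by a terminal
Classification: Type 3 (Regular)


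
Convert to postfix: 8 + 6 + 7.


Left to right (same or higher precedence on left)
Postfix: 8 6 + 7 +


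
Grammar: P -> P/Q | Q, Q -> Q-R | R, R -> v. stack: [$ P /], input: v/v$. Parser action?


no handle ('P/' is not any RHS); shift 'v'
Action: shift


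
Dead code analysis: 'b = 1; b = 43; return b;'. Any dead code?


first assignment to b is overwritten before any read
Dead: 'b = 1'


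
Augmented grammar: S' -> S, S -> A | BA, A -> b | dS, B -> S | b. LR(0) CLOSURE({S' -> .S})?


Start: S' -> .S
For each item with dot before a nonterminal B, add B -> .γ for every B-production
Closure: [S' -> .S, S -> .A, S -> .BA, A -> .b, A -> .dS, B -> .S, B -> .b]


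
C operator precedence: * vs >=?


'*' is multiplicative (level 10); '>=' is relational (level 7)
Higher level binds tighter
'*' has higher precedence than '>='


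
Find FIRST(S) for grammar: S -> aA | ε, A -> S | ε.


Per alternative of S: FIRST(aA) = {a}; FIRST(ε) = {ε}
FIRST(S) = {a, ε}


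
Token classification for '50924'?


Pattern: digits only
Type: INTEGER_LITERAL


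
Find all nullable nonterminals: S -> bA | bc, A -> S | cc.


A nonterminal is nullable iff some alternative derives ε (directly, or every symbol in it is nullable)
Nullable: {}


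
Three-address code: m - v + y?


Break into single-operator statements:
t1 = m - v
t2 = t1 + y


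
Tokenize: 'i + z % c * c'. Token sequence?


Scan left to right, longest-match per lexeme
Tokens: ID(i), OP(+), ID(z), OP(%), ID(c), OP(*), ID(c)


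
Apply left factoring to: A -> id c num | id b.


Common prefix: 'id'
Factored: A -> id A', A' -> c num | b


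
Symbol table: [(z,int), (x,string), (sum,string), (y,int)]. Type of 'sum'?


Lookup 'sum' → type string


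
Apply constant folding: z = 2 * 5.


2 * 5 = 10 at compile time
Optimized: z = 10


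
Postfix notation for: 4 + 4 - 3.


Left to right (same or higher precedence on left)
Postfix: 4 4 + 3 -


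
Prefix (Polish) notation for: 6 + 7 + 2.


left-to-right (same/higher precedence on left): tree is (+ (+ 6 7) 2)
Prefix: + + 6 7 2


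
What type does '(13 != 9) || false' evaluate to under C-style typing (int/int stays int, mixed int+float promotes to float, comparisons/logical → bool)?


Operand types: bool || bool
Rule: logical operators take bool operands and yield bool
Result type: bool


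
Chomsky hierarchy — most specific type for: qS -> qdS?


LHS has context (more than one symbol) and |LHS| ≤ |RHS|
Classification: Type 1 (Context-Sensitive)


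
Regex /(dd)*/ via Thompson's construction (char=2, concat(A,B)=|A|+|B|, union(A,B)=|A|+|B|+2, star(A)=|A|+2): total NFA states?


Syntax tree has 2 char leaf(s), 0 union(s), 1 star(s)
chars contribute 2×2 = 4; each union adds +2; each star adds +2
Total: 4 + 0 + 2 = 6 states


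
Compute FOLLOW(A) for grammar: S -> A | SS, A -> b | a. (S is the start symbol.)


$ ∈ FOLLOW(S). For each A -> αBβ: add FIRST(β)\{ε} to FOLLOW(B); if β nullable, add FOLLOW(A).
FOLLOW(A) = {$, a, b}


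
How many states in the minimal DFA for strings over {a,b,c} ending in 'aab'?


Track the longest suffix of input matching a prefix of 'aab': 4 classes (prefixes of length 0..3)
Minimal DFA: 4 states


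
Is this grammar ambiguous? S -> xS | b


right-linear, alternatives start with distinct terminals 'x' vs 'b': unique leftmost derivation
Unambiguous


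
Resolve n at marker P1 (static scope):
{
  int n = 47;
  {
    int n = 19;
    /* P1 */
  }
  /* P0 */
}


n declared in the same block as P1
n = 19


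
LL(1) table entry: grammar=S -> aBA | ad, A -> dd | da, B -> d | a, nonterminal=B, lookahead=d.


For [B, d]: 'd' ∈ FIRST(d)
Entry: B -> d


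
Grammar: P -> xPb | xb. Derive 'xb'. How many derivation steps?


Derivation: P => xb
Steps: 1


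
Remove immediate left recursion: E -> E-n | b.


Left-recursive alternatives: E-n; non-recursive: b
Introduce E': E -> bE', E' -> -nE' | ε


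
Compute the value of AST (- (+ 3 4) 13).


Evaluate inner: (+ 3 4) = 7
Evaluate root: (- 7 13) = -6
Result: -6


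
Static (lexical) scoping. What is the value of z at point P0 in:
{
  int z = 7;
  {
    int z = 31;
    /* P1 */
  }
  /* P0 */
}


z declared in the same block as P0
z = 7


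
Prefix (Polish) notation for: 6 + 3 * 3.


'*' binds tighter: tree is (+ 6 (* 3 3))
Prefix: + 6 * 3 3


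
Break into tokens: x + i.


Scan left to right, longest-match per lexeme
Tokens: ID(x), OP(+), ID(i)


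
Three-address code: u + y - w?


Break into single-operator statements:
t1 = u + y
t2 = t1 - w


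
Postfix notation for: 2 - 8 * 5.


* has higher precedence, evaluate 8*5 first
Postfix: 2 8 5 * -


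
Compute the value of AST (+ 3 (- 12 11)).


Evaluate inner: (- 12 11) = 1
Evaluate root: (+ 3 1) = 4
Result: 4


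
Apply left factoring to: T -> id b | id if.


Common prefix: 'id'
Factored: T -> id T', T' -> b | if


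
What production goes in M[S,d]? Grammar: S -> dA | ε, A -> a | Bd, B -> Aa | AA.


For [S, d]: 'd' ∈ FIRST(dA)
Entry: S -> dA


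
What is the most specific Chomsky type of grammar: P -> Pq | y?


Left-linear: every RHS is a terminal or one nonterminal followed by a terminal
Classification: Type 3 (Regular)


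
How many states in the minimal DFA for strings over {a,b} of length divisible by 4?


Track length mod 4: states 0..3, accept at 0
Minimal DFA: 4 states


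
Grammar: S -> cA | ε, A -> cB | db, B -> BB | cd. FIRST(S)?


Per alternative of S: FIRST(cA) = {c}; FIRST(ε) = {ε}
FIRST(S) = {c, ε}


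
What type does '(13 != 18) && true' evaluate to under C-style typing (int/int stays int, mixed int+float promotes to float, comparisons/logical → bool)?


Operand types: bool && bool
Rule: logical operators take bool operands and yield bool
Result type: bool


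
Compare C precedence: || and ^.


'^' is bitwise XOR (level 4); '||' is logical OR (level 1)
Higher level binds tighter
'^' has higher precedence than '||'


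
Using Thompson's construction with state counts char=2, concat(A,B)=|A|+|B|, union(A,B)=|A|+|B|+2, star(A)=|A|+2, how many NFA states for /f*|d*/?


Syntax tree has 2 char leaf(s), 1 union(s), 2 star(s)
chars contribute 2×2 = 4; each union adds +2; each star adds +2
Total: 4 + 2 + 4 = 10 states


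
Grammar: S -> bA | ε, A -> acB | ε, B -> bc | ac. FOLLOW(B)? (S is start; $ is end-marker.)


$ ∈ FOLLOW(S). For each A -> αBβ: add FIRST(β)\{ε} to FOLLOW(B); if β nullable, add FOLLOW(A).
FOLLOW(B) = {$}


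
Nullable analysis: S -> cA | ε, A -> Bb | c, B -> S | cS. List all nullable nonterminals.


A nonterminal is nullable iff some alternative derives ε (directly, or every symbol in it is nullable)
Nullable: {B, S}


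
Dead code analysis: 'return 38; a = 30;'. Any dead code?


statement follows a return and is unreachable
Dead: 'a = 30'


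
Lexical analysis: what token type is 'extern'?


Pattern: reserved word
Type: KEYWORD


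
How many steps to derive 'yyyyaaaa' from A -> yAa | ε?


Derivation: A => yAa => yyAaa => yyyAaaa => yyyyAaaaa => yyyyaaaa
Steps: 5


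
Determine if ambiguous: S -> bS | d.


right-linear, alternatives start with distinct terminals 'b' vs 'd': unique leftmost derivation
Unambiguous


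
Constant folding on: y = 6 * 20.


6 * 20 = 120 at compile time
Optimized: y = 120


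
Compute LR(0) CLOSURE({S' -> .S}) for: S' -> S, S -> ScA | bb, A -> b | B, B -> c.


Start: S' -> .S
For each item with dot before a nonterminal B, add B -> .γ for every B-production
Closure: [S' -> .S, S -> .ScA, S -> .bb]


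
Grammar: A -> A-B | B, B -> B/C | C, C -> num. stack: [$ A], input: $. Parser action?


start symbol A on stack, input exhausted
Action: accept


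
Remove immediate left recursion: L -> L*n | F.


Left-recursive alternatives: L*n; non-recursive: F
Introduce L': L -> FL', L' -> *nL' | ε


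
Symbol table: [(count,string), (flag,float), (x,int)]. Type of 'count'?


Lookup 'count' → type string


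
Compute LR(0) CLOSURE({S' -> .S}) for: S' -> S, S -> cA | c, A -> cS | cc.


Start: S' -> .S
For each item with dot before a nonterminal B, add B -> .γ for every B-production
Closure: [S' -> .S, S -> .cA, S -> .c]


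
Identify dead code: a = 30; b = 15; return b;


a is assigned but never read
Dead: 'a = 30'


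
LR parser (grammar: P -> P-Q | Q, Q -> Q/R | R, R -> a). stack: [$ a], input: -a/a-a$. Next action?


'a' on top is the handle for R -> a
Action: reduce (R -> a)


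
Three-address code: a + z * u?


Break into single-operator statements:
t1 = z * u
t2 = a + t1


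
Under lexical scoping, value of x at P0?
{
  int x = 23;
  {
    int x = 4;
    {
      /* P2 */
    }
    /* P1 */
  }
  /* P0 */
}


x declared in the same block as P0
x = 23


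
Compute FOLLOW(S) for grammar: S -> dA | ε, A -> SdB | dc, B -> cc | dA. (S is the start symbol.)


$ ∈ FOLLOW(S). For each A -> αBβ: add FIRST(β)\{ε} to FOLLOW(B); if β nullable, add FOLLOW(A).
FOLLOW(S) = {$, d}


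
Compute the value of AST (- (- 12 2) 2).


Evaluate inner: (- 12 2) = 10
Evaluate root: (- 10 2) = 8
Result: 8


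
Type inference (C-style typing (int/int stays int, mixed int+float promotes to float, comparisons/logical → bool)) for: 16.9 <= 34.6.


Operand types: float <= float
Rule: comparison yields bool
Result type: bool


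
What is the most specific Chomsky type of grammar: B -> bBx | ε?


Single nonterminal LHS, but b^n x^n is not regular
Classification: Type 2 (Context-Free)


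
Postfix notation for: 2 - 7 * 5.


* has higher precedence, evaluate 7*5 first
Postfix: 2 7 5 * -


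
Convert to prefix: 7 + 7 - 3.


left-to-right (same/higher precedence on left): tree is (- (+ 7 7) 3)
Prefix: - + 7 7 3


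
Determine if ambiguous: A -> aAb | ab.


balanced a^n…b^n: each string has a unique parse
Unambiguous


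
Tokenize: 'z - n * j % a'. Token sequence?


Scan left to right, longest-match per lexeme
Tokens: ID(z), OP(-), ID(n), OP(*), ID(j), OP(%), ID(a)


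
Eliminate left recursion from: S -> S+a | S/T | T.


Left-recursive alternatives: S+a, S/T; non-recursive: T
Introduce S': S -> TS', S' -> +aS' | /TS' | ε


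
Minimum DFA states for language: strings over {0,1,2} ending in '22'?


Track the longest suffix of input matching a prefix of '22': 3 classes (prefixes of length 0..2)
Minimal DFA: 3 states


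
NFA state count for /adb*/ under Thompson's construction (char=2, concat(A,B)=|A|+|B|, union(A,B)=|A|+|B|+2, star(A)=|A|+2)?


Syntax tree has 3 char leaf(s), 0 union(s), 1 star(s)
chars contribute 3×2 = 6; each union adds +2; each star adds +2
Total: 6 + 0 + 2 = 8 states


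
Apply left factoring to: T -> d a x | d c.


Common prefix: 'd'
Factored: T -> d T', T' -> a x | c


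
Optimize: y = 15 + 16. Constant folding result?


15 + 16 = 31 at compile time
Optimized: y = 31


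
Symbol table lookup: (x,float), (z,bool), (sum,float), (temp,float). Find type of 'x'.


Lookup 'x' → type float


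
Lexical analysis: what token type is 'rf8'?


Pattern: letter/underscore followed by alphanumerics, not a keyword
Type: IDENTIFIER


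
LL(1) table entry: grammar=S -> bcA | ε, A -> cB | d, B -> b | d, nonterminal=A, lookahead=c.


For [A, c]: 'c' ∈ FIRST(cB)
Entry: A -> cB


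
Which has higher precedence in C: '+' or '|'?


'+' is additive (level 9); '|' is bitwise OR (level 3)
Higher level binds tighter
'+' has higher precedence than '|'


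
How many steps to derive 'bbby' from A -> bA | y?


Derivation: A => bA => bbA => bbbA => bbby
Steps: 4


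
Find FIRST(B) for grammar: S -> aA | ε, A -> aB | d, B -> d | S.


Per alternative of B: FIRST(d) = {d}; FIRST(S) = {a, ε}
FIRST(B) = {a, d, ε}


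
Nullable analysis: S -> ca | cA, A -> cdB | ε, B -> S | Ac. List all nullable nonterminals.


A nonterminal is nullable iff some alternative derives ε (directly, or every symbol in it is nullable)
Nullable: {A}


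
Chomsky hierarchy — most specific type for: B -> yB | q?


Right-linear: every RHS is a terminal or a terminal followed by one nonterminal
Classification: Type 3 (Regular)


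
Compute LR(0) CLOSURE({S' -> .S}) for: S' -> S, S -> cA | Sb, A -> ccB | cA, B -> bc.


Start: S' -> .S
For each item with dot before a nonterminal B, add B -> .γ for every B-production
Closure: [S' -> .S, S -> .cA, S -> .Sb]


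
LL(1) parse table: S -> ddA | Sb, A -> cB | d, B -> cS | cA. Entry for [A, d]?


For [A, d]: 'd' ∈ FIRST(d)
Entry: A -> d


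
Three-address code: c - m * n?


Break into single-operator statements:
t1 = m * n
t2 = c - t1


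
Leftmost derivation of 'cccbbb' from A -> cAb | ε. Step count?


Derivation: A => cAb => ccAbb => cccAbbb => cccbbb
Steps: 4


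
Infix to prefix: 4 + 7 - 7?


left-to-right (same/higher precedence on left): tree is (- (+ 4 7) 7)
Prefix: - + 4 7 7


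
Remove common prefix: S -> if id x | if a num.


Common prefix: 'if'
Factored: S -> if S', S' -> id x | a num


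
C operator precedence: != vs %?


'%' is multiplicative (level 10); '!=' is equality (level 6)
Higher level binds tighter
'%' has higher precedence than '!='


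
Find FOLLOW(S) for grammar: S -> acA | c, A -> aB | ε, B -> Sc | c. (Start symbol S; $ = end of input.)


$ ∈ FOLLOW(S). For each A -> αBβ: add FIRST(β)\{ε} to FOLLOW(B); if β nullable, add FOLLOW(A).
FOLLOW(S) = {$, c}


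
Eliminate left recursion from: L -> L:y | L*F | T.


Left-recursive alternatives: L:y, L*F; non-recursive: T
Introduce L': L -> TL', L' -> :yL' | *FL' | ε


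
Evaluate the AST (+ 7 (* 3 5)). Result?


Evaluate inner: (* 3 5) = 15
Evaluate root: (+ 7 15) = 22
Result: 22


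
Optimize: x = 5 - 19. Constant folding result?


5 - 19 = -14 at compile time
Optimized: x = -14


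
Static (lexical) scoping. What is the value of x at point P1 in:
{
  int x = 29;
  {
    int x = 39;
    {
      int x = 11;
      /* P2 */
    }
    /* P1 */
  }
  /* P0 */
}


x declared in the same block as P1
x = 39


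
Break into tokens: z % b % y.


Scan left to right, longest-match per lexeme
Tokens: ID(z), OP(%), ID(b), OP(%), ID(y)


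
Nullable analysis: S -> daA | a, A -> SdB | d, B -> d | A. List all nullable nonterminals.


A nonterminal is nullable iff some alternative derives ε (directly, or every symbol in it is nullable)
Nullable: {}


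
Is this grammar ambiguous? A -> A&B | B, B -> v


precedence layered via separate nonterminal B: deterministic
Unambiguous


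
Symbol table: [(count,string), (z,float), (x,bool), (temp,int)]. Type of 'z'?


Lookup 'z' → type float


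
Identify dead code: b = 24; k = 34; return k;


b is assigned but never read
Dead: 'b = 24'


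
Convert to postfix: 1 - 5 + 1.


Left to right (same or higher precedence on left)
Postfix: 1 5 - 1 +


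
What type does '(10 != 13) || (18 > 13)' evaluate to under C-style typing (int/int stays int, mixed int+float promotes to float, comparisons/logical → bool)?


Operand types: bool || bool
Rule: logical operators take bool operands and yield bool
Result type: bool


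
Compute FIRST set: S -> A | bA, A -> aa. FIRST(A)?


Per alternative of A: FIRST(aa) = {a}
FIRST(A) = {a}


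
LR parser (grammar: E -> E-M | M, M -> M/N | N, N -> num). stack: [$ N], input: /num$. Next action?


'N' (not preceded by M/) is the handle for M -> N
Action: reduce (M -> N)


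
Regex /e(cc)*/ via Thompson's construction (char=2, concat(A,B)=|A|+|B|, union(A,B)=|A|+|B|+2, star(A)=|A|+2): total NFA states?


Syntax tree has 3 char leaf(s), 0 union(s), 1 star(s)
chars contribute 3×2 = 6; each union adds +2; each star adds +2
Total: 6 + 0 + 2 = 8 states


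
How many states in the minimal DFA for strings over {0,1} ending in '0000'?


Track the longest suffix of input matching a prefix of '0000': 5 classes (prefixes of length 0..4)
Minimal DFA: 5 states


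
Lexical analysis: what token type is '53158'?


Pattern: digits only
Type: INTEGER_LITERAL


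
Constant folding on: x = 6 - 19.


6 - 19 = -13 at compile time
Optimized: x = -13


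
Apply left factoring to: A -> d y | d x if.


Common prefix: 'd'
Factored: A -> d A', A' -> y | x if


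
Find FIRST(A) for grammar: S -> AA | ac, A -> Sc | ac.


Per alternative of A: FIRST(Sc) = {a}; FIRST(ac) = {a}
FIRST(A) = {a}


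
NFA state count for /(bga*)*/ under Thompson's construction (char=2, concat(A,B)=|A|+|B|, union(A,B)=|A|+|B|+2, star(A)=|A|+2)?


Syntax tree has 3 char leaf(s), 0 union(s), 2 star(s)
chars contribute 3×2 = 6; each union adds +2; each star adds +2
Total: 6 + 0 + 4 = 10 states


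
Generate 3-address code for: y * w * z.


Break into single-operator statements:
t1 = y * w
t2 = t1 * z


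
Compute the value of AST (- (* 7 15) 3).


Evaluate inner: (* 7 15) = 105
Evaluate root: (- 105 3) = 102
Result: 102


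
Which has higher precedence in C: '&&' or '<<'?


'<<' is shift (level 8); '&&' is logical AND (level 2)
Higher level binds tighter
'<<' has higher precedence than '&&'


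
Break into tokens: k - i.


Scan left to right, longest-match per lexeme
Tokens: ID(k), OP(-), ID(i)


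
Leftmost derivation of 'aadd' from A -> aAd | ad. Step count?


Derivation: A => aAd => aadd
Steps: 2


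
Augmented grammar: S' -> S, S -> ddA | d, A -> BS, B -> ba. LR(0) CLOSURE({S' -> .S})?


Start: S' -> .S
For each item with dot before a nonterminal B, add B -> .γ for every B-production
Closure: [S' -> .S, S -> .ddA, S -> .d]


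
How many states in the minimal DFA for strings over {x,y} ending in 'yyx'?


Track the longest suffix of input matching a prefix of 'yyx': 4 classes (prefixes of length 0..3)
Minimal DFA: 4 states


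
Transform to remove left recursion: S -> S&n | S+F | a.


Left-recursive alternatives: S&n, S+F; non-recursive: a
Introduce S': S -> aS', S' -> &nS' | +FS' | ε


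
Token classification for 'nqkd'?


Pattern: letter/underscore followed by alphanumerics, not a keyword
Type: IDENTIFIER


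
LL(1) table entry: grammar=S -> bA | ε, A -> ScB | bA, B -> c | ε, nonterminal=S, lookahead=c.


For [S, c]: ε is nullable and 'c' ∈ FOLLOW(S)
Entry: S -> ε


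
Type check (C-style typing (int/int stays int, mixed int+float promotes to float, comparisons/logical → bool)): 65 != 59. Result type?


Operand types: int != int
Rule: comparison yields bool
Result type: bool


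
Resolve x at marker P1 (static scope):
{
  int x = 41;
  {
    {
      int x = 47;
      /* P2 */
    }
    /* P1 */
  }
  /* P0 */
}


P1's block does not declare x; resolves to the enclosing declaration at depth 0
x = 41


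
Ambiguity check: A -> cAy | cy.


balanced c^n…y^n: each string has a unique parse
Unambiguous


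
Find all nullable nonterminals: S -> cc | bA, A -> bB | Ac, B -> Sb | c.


A nonterminal is nullable iff some alternative derives ε (directly, or every symbol in it is nullable)
Nullable: {}


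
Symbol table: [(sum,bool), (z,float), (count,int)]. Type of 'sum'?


Lookup 'sum' → type bool


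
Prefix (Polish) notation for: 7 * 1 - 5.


left-to-right (same/higher precedence on left): tree is (- (* 7 1) 5)
Prefix: - * 7 1 5


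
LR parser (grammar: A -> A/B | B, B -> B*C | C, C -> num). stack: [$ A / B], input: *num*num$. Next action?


'*' can extend B; shift to build B -> B*C
Action: shift


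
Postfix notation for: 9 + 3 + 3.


Left to right (same or higher precedence on left)
Postfix: 9 3 + 3 +


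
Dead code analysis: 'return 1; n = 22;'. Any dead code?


statement follows a return and is unreachable
Dead: 'n = 22'


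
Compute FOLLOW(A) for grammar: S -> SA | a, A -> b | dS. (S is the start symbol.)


$ ∈ FOLLOW(S). For each A -> αBβ: add FIRST(β)\{ε} to FOLLOW(B); if β nullable, add FOLLOW(A).
FOLLOW(A) = {$, b, d}


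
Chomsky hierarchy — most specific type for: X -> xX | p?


Right-linear: every RHS is a terminal or a terminal followed by one nonterminal
Classification: Type 3 (Regular)


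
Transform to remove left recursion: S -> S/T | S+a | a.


Left-recursive alternatives: S/T, S+a; non-recursive: a
Introduce S': S -> aS', S' -> /TS' | +aS' | ε


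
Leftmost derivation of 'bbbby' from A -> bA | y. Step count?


Derivation: A => bA => bbA => bbbA => bbbbA => bbbby
Steps: 5


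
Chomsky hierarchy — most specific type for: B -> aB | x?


Right-linear: every RHS is a terminal or a terminal followed by one nonterminal
Classification: Type 3 (Regular)


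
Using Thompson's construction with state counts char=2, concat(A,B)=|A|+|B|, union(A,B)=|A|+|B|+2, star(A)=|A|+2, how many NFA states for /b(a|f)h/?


Syntax tree has 4 char leaf(s), 1 union(s), 0 star(s)
chars contribute 4×2 = 8; each union adds +2; each star adds +2
Total: 8 + 2 + 0 = 10 states


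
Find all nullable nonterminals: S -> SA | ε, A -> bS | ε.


A nonterminal is nullable iff some alternative derives ε (directly, or every symbol in it is nullable)
Nullable: {A, S}


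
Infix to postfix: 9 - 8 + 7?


Left to right (same or higher precedence on left)
Postfix: 9 8 - 7 +


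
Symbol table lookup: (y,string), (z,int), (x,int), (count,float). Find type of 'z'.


Lookup 'z' → type int


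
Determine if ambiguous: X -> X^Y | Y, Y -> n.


precedence layered via separate nonterminal Y: deterministic
Unambiguous


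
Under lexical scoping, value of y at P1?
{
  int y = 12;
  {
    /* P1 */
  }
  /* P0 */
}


P1's block does not declare y; resolves to the enclosing declaration at depth 0
y = 12


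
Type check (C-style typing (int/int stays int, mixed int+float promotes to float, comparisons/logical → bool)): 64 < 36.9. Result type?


Operand types: int < float
Rule: comparison yields bool
Result type: bool


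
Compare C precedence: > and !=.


'>' is relational (level 7); '!=' is equality (level 6)
Higher level binds tighter
'>' has higher precedence than '!='


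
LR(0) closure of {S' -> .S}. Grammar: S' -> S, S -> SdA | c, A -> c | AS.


Start: S' -> .S
For each item with dot before a nonterminal B, add B -> .γ for every B-production
Closure: [S' -> .S, S -> .SdA, S -> .c]


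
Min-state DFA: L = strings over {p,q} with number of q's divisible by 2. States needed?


Track (count of q) mod 2: states 0..1, accept at 0
Minimal DFA: 2 states


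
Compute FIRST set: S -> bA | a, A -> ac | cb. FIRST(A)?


Per alternative of A: FIRST(ac) = {a}; FIRST(cb) = {c}
FIRST(A) = {a, c}


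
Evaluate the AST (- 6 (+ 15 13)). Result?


Evaluate inner: (+ 15 13) = 28
Evaluate root: (- 6 28) = -22
Result: -22


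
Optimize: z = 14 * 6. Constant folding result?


14 * 6 = 84 at compile time
Optimized: z = 84


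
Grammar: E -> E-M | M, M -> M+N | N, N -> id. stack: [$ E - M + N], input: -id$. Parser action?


handle 'M+N' on top
Action: reduce (M -> M+N)


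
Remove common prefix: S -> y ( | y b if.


Common prefix: 'y'
Factored: S -> y S', S' -> ( | b if


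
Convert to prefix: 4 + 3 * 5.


'*' binds tighter: tree is (+ 4 (* 3 5))
Prefix: + 4 * 3 5


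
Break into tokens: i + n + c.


Scan left to right, longest-match per lexeme
Tokens: ID(i), OP(+), ID(n), OP(+), ID(c)


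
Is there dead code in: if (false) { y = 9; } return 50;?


condition is constant false, so the whole block is unreachable
Dead: 'if (false) { y = 9; }'


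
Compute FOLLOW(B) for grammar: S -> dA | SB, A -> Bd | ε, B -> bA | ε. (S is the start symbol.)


$ ∈ FOLLOW(S). For each A -> αBβ: add FIRST(β)\{ε} to FOLLOW(B); if β nullable, add FOLLOW(A).
FOLLOW(B) = {$, b, d}


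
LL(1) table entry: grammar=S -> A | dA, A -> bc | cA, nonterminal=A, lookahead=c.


For [A, c]: 'c' ∈ FIRST(cA)
Entry: A -> cA


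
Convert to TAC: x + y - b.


Break into single-operator statements:
t1 = x + y
t2 = t1 - b


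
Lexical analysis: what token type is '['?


Pattern: delimiter/punctuation
Type: PUNCTUATION


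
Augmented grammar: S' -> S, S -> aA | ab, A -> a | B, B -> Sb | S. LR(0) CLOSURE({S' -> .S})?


Start: S' -> .S
For each item with dot before a nonterminal B, add B -> .γ for every B-production
Closure: [S' -> .S, S -> .aA, S -> .ab]


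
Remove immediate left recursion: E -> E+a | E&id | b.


Left-recursive alternatives: E+a, E&id; non-recursive: b
Introduce E': E -> bE', E' -> +aE' | &idE' | ε


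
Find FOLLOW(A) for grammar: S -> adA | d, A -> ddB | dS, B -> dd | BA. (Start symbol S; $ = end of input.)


$ ∈ FOLLOW(S). For each A -> αBβ: add FIRST(β)\{ε} to FOLLOW(B); if β nullable, add FOLLOW(A).
FOLLOW(A) = {$, d}


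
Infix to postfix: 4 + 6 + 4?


Left to right (same or higher precedence on left)
Postfix: 4 6 + 4 +


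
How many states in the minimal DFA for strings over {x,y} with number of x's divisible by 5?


Track (count of x) mod 5: states 0..4, accept at 0
Minimal DFA: 5 states


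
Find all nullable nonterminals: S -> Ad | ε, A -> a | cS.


A nonterminal is nullable iff some alternative derives ε (directly, or every symbol in it is nullable)
Nullable: {S}


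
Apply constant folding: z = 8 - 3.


8 - 3 = 5 at compile time
Optimized: z = 5


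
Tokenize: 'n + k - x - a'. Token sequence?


Scan left to right, longest-match per lexeme
Tokens: ID(n), OP(+), ID(k), OP(-), ID(x), OP(-), ID(a)


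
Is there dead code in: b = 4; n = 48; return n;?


b is assigned but never read
Dead: 'b = 4'


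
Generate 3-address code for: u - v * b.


Break into single-operator statements:
t1 = v * b
t2 = u - t1
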